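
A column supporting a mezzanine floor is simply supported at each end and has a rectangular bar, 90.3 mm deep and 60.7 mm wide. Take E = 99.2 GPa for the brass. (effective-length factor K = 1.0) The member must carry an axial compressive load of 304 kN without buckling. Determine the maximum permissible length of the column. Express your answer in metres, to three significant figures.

L_max ≈ 2.33 m

Buckling occurs about the weak axis: I_min = h·b³/12 with b = 60.7 mm (the shorter side).
I_min = 90.3×60.7³/12 = 1.683×10^6 mm⁴
I = 1.683×10^-6 m⁴
At the buckling limit P_cr = P = 3.040×10^5 N
From P_cr = π²EI/(K·L)²:  L = (1/K)·√(π²EI/P_cr) = (1/1)·√(π²×9.92×10^10×1.683×10^-6/3.040×10^5)
L = 2.33 m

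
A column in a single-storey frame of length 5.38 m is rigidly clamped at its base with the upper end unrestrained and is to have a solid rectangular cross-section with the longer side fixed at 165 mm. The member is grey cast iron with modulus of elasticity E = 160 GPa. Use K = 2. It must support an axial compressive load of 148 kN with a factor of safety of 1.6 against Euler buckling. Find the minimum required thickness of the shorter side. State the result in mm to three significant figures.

b ≈ 108 mm

Required P_cr = n·P = 1.6 × 148 = 236.8 kN
L_e = K·L = 2 × 5.38 = 10.76 m
Required I = P_cr·L_e²/(π²E) = 2.368×10^5 × 10.76² / (π² × 1.60×10^11) = 1.736×10^-5 m⁴
I_req = 1.736×10^7 mm⁴
Rectangle, weak axis: I_min = h·b³/12 with h = 165 mm fixed  ⇒  b = (12I/h)^(1/3) = 108 mm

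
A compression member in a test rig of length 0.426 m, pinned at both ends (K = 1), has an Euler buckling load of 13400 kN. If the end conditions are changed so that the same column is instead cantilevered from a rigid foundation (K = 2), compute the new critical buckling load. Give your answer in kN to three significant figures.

P_cr ∝ 1/K², so P_cr,new = P_cr,old × (K_old/K_new)² = 13400 × (1/2)²
= 13400 × 0.2500 = 3350 kN

P_cr ≈ 3350 kN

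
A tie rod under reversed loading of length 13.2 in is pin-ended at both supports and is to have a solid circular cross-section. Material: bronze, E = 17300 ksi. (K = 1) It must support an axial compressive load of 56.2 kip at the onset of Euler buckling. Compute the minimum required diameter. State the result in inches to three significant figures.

L_e = K·L = 1 × 13.2 = 13.20 in
Required I = P_cr·L_e²/(π²E) = 5.620×10^4 × 13.20² / (π² × 1.73×10^7) = 5.735×10^-2 in⁴
Solid circle: I = πd⁴/64  ⇒  d = (64I/π)^(1/4) = (64×5.735×10^-2/π)^(1/4) = 1.04 in

d ≈ 1.04 in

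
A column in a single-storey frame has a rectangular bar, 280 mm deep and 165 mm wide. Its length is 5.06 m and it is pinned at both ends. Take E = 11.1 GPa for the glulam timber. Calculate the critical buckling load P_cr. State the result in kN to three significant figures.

P_cr ≈ 448 kN

Buckling occurs about the weak axis: I_min = h·b³/12 with b = 165 mm (the shorter side).
I_min = 280×165³/12 = 1.048×10^8 mm⁴
I = 1.048×10^8 mm⁴ = 1.048×10^-4 m⁴
Effective length L_e = K·L = 1 × 5.06 = 5.060 m
P_cr = π²EI / L_e² = π² × 11.1×10⁹ × 1.048×10^-4 / 5.060² = 4.485×10^5 N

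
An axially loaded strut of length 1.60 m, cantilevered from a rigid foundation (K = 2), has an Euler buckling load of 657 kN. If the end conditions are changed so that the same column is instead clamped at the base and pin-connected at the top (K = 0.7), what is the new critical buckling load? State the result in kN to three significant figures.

P_cr ∝ 1/K², so P_cr,new = P_cr,old × (K_old/K_new)² = 657 × (2/0.7)²
= 657 × 8.163 = 5360 kN

P_cr ≈ 5360 kN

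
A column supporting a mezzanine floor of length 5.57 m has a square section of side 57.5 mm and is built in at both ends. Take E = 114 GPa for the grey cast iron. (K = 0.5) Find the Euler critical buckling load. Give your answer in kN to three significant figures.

I = a⁴/12 = 57.5⁴/12 = 9.109×10^5 mm⁴
I = 9.109×10^5 mm⁴ = 9.109×10^-7 m⁴
Effective length L_e = K·L = 0.5 × 5.57 = 2.785 m
P_cr = π²EI / L_e² = π² × 114×10⁹ × 9.109×10^-7 / 2.785² = 1.321×10^5 N

P_cr ≈ 132 kN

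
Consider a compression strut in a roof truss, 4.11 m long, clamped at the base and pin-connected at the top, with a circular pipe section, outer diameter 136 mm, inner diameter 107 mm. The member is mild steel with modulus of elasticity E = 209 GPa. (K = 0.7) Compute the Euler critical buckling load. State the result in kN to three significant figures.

d_o = 136 mm, d_i = 107 mm
I = π(d_o⁴ − d_i⁴)/64 = π(136⁴ − 107.0⁴)/64 = 1.036×10^7 mm⁴
I = 1.036×10^7 mm⁴ = 1.036×10^-5 m⁴
Effective length L_e = K·L = 0.7 × 4.11 = 2.877 m
P_cr = π²EI / L_e² = π² × 209×10⁹ × 1.036×10^-5 / 2.877² = 2.581×10^6 N

P_cr ≈ 2580 kN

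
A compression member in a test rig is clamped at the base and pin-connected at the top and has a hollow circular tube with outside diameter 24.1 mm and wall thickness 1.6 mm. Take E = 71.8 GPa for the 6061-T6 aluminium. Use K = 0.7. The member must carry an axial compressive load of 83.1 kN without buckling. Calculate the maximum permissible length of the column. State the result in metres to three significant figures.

Inner diameter d_i = 24.1 − 2×1.6 = 20.90 mm
I = π(d_o⁴ − d_i⁴)/64 = π(24.1⁴ − 20.90⁴)/64 = 7.193×10^3 mm⁴
I = 7.193×10^-9 m⁴
At the buckling limit P_cr = P = 8.310×10^4 N
From P_cr = π²EI/(K·L)²:  L = (1/K)·√(π²EI/P_cr) = (1/0.7)·√(π²×7.18×10^10×7.193×10^-9/8.310×10^4)
L = 0.354 m

L_max ≈ 0.354 m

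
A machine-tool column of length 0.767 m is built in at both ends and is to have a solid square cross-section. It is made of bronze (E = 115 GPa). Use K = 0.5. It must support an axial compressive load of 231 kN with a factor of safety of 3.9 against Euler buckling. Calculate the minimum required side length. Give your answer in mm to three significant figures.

a ≈ 34.4 mm

Required P_cr = n·P = 3.9 × 231 = 900.9 kN
L_e = K·L = 0.5 × 0.767 = 0.3835 m
Required I = P_cr·L_e²/(π²E) = 9.009×10^5 × 0.3835² / (π² × 1.15×10^11) = 1.167×10^-7 m⁴
I_req = 1.167×10^5 mm⁴
Solid square: I = a⁴/12  ⇒  a = (12I)^(1/4) = (12×1.167×10^5)^(1/4) = 34.4 mm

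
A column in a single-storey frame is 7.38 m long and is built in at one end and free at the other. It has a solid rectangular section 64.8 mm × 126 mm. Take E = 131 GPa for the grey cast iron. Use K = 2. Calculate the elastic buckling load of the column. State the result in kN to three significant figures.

Buckling occurs about the weak axis: I_min = h·b³/12 with b = 64.8 mm (the shorter side).
I_min = 126×64.8³/12 = 2.857×10^6 mm⁴
I = 2.857×10^6 mm⁴ = 2.857×10^-6 m⁴
Effective length L_e = K·L = 2 × 7.38 = 14.76 m
P_cr = π²EI / L_e² = π² × 131×10⁹ × 2.857×10^-6 / 14.76² = 1.696×10^4 N

P_cr ≈ 17.0 kN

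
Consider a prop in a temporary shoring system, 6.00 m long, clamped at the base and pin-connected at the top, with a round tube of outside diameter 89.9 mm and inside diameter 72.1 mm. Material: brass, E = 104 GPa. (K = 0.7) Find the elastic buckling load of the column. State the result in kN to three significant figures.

P_cr ≈ 109 kN

d_o = 89.9 mm, d_i = 72.1 mm
I = π(d_o⁴ − d_i⁴)/64 = π(89.9⁴ − 72.10⁴)/64 = 1.880×10^6 mm⁴
I = 1.880×10^6 mm⁴ = 1.880×10^-6 m⁴
Effective length L_e = K·L = 0.7 × 6.00 = 4.200 m
P_cr = π²EI / L_e² = π² × 104×10⁹ × 1.880×10^-6 / 4.200² = 1.094×10^5 N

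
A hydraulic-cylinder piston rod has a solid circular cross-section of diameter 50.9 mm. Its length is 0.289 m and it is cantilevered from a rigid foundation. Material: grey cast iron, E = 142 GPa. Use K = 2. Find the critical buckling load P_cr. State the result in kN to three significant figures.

P_cr ≈ 1380 kN

I = πd⁴/64 = π×50.9⁴/64 = 3.295×10^5 mm⁴
I = 3.295×10^5 mm⁴ = 3.295×10^-7 m⁴
Effective length L_e = K·L = 2 × 0.289 = 0.5780 m
P_cr = π²EI / L_e² = π² × 142×10⁹ × 3.295×10^-7 / 0.5780² = 1.382×10^6 N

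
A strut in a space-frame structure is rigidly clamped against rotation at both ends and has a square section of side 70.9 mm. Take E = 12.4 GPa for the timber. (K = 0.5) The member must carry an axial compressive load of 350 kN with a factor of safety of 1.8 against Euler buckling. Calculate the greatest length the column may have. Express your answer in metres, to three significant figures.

L_max ≈ 1.28 m

I = a⁴/12 = 70.9⁴/12 = 2.106×10^6 mm⁴
I = 2.106×10^-6 m⁴
Required critical load P_cr = n·P = 1.8 × 350 = 630.0 kN = 6.300×10^5 N
From P_cr = π²EI/(K·L)²:  L = (1/K)·√(π²EI/P_cr) = (1/0.5)·√(π²×1.24×10^10×2.106×10^-6/6.300×10^5)
L = 1.28 m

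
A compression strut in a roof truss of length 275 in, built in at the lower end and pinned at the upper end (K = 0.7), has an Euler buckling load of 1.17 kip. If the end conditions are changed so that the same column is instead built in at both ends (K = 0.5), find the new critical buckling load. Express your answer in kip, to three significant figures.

P_cr ∝ 1/K², so P_cr,new = P_cr,old × (K_old/K_new)² = 1.17 × (0.7/0.5)²
= 1.17 × 1.960 = 2.29 kip

P_cr ≈ 2.29 kip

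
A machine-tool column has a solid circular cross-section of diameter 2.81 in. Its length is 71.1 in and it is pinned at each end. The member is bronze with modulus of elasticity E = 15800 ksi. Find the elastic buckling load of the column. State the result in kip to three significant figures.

P_cr ≈ 94.4 kip

I = πd⁴/64 = π×2.81⁴/64 = 3.061 in⁴
Effective length L_e = K·L = 1 × 71.1 = 71.10 in
P_cr = π²EI / L_e² = π² × 15800×10³ × 3.061 / 71.10² = 9.441×10^4 lb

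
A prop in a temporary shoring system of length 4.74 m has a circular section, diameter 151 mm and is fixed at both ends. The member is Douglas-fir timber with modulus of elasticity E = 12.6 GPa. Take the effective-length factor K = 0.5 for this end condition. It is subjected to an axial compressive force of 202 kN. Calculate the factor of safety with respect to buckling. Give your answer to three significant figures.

n ≈ 2.80

I = πd⁴/64 = π×151⁴/64 = 2.552×10^7 mm⁴
I = 2.552×10^7 mm⁴ = 2.552×10^-5 m⁴
Effective length L_e = K·L = 0.5 × 4.74 = 2.370 m
P_cr = π²EI / L_e² = π² × 12.6×10⁹ × 2.552×10^-5 / 2.370² = 5.650×10^5 N
Factor of safety n = P_cr / P = 565.00 / 202 = 2.80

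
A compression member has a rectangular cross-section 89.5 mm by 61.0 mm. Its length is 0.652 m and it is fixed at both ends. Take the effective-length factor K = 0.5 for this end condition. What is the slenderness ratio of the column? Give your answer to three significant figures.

For a rectangle r_min = b/√12 = 61.0/√12 = 17.61 mm
L_e = K·L = 0.5 × 0.652 m = 0.3260 m = 326.00 mm
λ = L_e / r_min = 326.00 / 17.61 = 18.5

λ ≈ 18.5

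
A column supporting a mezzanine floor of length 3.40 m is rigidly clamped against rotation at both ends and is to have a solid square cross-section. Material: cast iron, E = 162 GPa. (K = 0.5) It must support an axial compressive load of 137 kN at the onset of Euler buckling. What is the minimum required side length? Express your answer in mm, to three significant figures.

L_e = K·L = 0.5 × 3.40 = 1.700 m
Required I = P_cr·L_e²/(π²E) = 1.370×10^5 × 1.700² / (π² × 1.62×10^11) = 2.476×10^-7 m⁴
I_req = 2.476×10^5 mm⁴
Solid square: I = a⁴/12  ⇒  a = (12I)^(1/4) = (12×2.476×10^5)^(1/4) = 41.5 mm

a ≈ 41.5 mm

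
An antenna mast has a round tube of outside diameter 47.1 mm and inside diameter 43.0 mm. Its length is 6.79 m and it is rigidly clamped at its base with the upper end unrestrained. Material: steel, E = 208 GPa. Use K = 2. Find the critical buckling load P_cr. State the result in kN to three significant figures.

d_o = 47.1 mm, d_i = 43.0 mm
I = π(d_o⁴ − d_i⁴)/64 = π(47.1⁴ − 43.00⁴)/64 = 7.376×10^4 mm⁴
I = 7.376×10^4 mm⁴ = 7.376×10^-8 m⁴
Effective length L_e = K·L = 2 × 6.79 = 13.58 m
P_cr = π²EI / L_e² = π² × 208×10⁹ × 7.376×10^-8 / 13.58² = 821.0 N

P_cr ≈ 0.821 kN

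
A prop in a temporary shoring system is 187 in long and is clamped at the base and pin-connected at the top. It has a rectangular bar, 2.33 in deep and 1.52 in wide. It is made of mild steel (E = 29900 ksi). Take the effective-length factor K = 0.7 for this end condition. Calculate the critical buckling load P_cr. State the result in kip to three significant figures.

Buckling occurs about the weak axis: I_min = h·b³/12 with b = 1.52 in (the shorter side).
I_min = 2.33×1.52³/12 = 0.6819 in⁴
Effective length L_e = K·L = 0.7 × 187 = 130.9 in
P_cr = π²EI / L_e² = π² × 29900×10³ × 0.6819 / 130.9² = 1.174×10^4 lb

P_cr ≈ 11.7 kip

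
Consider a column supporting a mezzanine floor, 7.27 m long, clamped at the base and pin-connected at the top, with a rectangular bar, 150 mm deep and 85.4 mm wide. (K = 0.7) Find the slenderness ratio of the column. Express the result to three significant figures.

Buckling occurs about the weak axis: I_min = h·b³/12 with b = 85.4 mm (the shorter side).
I_min = 150×85.4³/12 = 7.785×10^6 mm⁴
A = 1.281×10^4 mm²;  r_min = √(I/A) = √(7.785×10^6/1.281×10^4) = 24.65 mm
L_e = K·L = 0.7 × 7.27 m = 5.089 m = 5089.0 mm
λ = L_e / r_min = 5089.0 / 24.65 = 206

λ ≈ 206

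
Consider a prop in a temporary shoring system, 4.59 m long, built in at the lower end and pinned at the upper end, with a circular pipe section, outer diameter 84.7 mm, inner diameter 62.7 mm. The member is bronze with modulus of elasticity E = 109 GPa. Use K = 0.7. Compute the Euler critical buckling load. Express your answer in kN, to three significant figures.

P_cr ≈ 184 kN

d_o = 84.7 mm, d_i = 62.7 mm
I = π(d_o⁴ − d_i⁴)/64 = π(84.7⁴ − 62.70⁴)/64 = 1.768×10^6 mm⁴
I = 1.768×10^6 mm⁴ = 1.768×10^-6 m⁴
Effective length L_e = K·L = 0.7 × 4.59 = 3.213 m
P_cr = π²EI / L_e² = π² × 109×10⁹ × 1.768×10^-6 / 3.213² = 1.842×10^5 N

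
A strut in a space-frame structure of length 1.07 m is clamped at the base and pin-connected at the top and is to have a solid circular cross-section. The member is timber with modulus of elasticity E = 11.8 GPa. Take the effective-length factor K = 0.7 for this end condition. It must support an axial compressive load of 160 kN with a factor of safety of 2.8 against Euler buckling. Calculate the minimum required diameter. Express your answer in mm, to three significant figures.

Required P_cr = n·P = 2.8 × 160 = 448.0 kN
L_e = K·L = 0.7 × 1.07 = 0.7490 m
Required I = P_cr·L_e²/(π²E) = 4.480×10^5 × 0.7490² / (π² × 1.18×10^10) = 2.158×10^-6 m⁴
I_req = 2.158×10^6 mm⁴
Solid circle: I = πd⁴/64  ⇒  d = (64I/π)^(1/4) = (64×2.158×10^6/π)^(1/4) = 81.4 mm

d ≈ 81.4 mm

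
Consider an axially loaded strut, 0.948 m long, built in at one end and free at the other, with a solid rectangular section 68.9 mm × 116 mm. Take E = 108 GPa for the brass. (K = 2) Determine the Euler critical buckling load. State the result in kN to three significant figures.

P_cr ≈ 938 kN

Buckling occurs about the weak axis: I_min = h·b³/12 with b = 68.9 mm (the shorter side).
I_min = 116×68.9³/12 = 3.162×10^6 mm⁴
I = 3.162×10^6 mm⁴ = 3.162×10^-6 m⁴
Effective length L_e = K·L = 2 × 0.948 = 1.896 m
P_cr = π²EI / L_e² = π² × 108×10⁹ × 3.162×10^-6 / 1.896² = 9.375×10^5 N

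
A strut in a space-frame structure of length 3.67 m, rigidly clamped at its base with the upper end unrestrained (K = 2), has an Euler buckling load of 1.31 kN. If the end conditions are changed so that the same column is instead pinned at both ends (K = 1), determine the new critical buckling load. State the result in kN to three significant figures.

P_cr ∝ 1/K², so P_cr,new = P_cr,old × (K_old/K_new)² = 1.31 × (2/1)²
= 1.31 × 4.000 = 5.24 kN

P_cr ≈ 5.24 kN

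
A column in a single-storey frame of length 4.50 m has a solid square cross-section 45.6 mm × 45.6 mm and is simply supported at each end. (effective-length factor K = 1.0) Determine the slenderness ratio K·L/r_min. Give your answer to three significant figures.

I = a⁴/12 = 45.6⁴/12 = 3.603×10^5 mm⁴
A = 2.079×10^3 mm²;  r_min = √(I/A) = √(3.603×10^5/2.079×10^3) = 13.16 mm
L_e = K·L = 1 × 4.50 m = 4.500 m = 4500.0 mm
λ = L_e / r_min = 4500.0 / 13.16 = 342

λ ≈ 342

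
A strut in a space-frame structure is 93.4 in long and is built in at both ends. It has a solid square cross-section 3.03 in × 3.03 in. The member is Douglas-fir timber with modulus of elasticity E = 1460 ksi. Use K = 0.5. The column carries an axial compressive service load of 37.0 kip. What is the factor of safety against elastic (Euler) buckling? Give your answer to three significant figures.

n ≈ 1.25

I = a⁴/12 = 3.03⁴/12 = 7.024 in⁴
Effective length L_e = K·L = 0.5 × 93.4 = 46.70 in
P_cr = π²EI / L_e² = π² × 1460×10³ × 7.024 / 46.70² = 4.641×10^4 lb
Factor of safety n = P_cr / P = 46.410 / 37.0 = 1.25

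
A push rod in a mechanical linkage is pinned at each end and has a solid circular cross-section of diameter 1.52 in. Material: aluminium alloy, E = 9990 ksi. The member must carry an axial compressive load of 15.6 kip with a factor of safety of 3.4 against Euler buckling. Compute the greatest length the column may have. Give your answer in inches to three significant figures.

L_max ≈ 22.1 in

I = πd⁴/64 = π×1.52⁴/64 = 0.2620 in⁴
Required critical load P_cr = n·P = 3.4 × 15.6 = 53.04 kip = 5.304×10^4 lb
From P_cr = π²EI/(K·L)²:  L = (1/K)·√(π²EI/P_cr) = (1/1)·√(π²×9.99×10^6×0.2620/5.304×10^4)
L = 22.1 in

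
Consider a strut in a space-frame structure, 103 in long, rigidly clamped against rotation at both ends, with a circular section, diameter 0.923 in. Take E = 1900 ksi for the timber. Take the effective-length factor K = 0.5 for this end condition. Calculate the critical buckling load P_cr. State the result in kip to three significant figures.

I = πd⁴/64 = π×0.923⁴/64 = 3.563×10^-2 in⁴
Effective length L_e = K·L = 0.5 × 103 = 51.50 in
P_cr = π²EI / L_e² = π² × 1900×10³ × 3.563×10^-2 / 51.50² = 251.9 lb

P_cr ≈ 0.252 kip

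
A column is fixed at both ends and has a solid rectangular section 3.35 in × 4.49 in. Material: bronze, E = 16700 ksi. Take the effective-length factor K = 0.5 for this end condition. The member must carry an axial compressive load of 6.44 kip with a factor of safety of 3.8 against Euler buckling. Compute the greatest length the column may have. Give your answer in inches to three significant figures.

L_max ≈ 616 in

Buckling occurs about the weak axis: I_min = h·b³/12 with b = 3.35 in (the shorter side).
I_min = 4.49×3.35³/12 = 14.07 in⁴
Required critical load P_cr = n·P = 3.8 × 6.44 = 24.47 kip = 2.447×10^4 lb
From P_cr = π²EI/(K·L)²:  L = (1/K)·√(π²EI/P_cr) = (1/0.5)·√(π²×1.67×10^7×14.07/2.447×10^4)
L = 616 in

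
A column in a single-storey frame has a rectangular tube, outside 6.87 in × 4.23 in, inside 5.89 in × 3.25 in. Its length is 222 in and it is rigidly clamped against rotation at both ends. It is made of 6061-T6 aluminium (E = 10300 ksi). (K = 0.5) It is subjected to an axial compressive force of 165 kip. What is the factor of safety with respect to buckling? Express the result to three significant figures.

Weak-axis I_min = (h_o·b_o³ − h_i·b_i³)/12 with b_o = 4.23, b_i = 3.250 in (shorter outer/inner sides).
I_min = (6.87×4.23³ − 5.890×3.250³)/12 = 26.48 in⁴
Effective length L_e = K·L = 0.5 × 222 = 111.0 in
P_cr = π²EI / L_e² = π² × 10300×10³ × 26.48 / 111.0² = 2.185×10^5 lb
Factor of safety n = P_cr / P = 218.49 / 165 = 1.32

n ≈ 1.32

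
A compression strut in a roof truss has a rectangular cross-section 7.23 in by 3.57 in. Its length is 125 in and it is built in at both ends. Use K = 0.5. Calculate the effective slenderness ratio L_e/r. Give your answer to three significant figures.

Buckling occurs about the weak axis: I_min = h·b³/12 with b = 3.57 in (the shorter side).
I_min = 7.23×3.57³/12 = 27.41 in⁴
A = 25.81 in²;  r_min = √(I/A) = √(27.41/25.81) = 1.031 in
L_e = K·L = 0.5 × 125 = 62.50 in
λ = L_e / r_min = 62.500 / 1.031 = 60.6

λ ≈ 60.6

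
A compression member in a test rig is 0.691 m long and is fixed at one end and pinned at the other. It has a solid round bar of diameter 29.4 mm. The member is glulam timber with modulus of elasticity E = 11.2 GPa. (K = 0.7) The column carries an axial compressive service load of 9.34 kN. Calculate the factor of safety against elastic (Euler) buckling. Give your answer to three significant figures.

I = πd⁴/64 = π×29.4⁴/64 = 3.667×10^4 mm⁴
I = 3.667×10^4 mm⁴ = 3.667×10^-8 m⁴
Effective length L_e = K·L = 0.7 × 0.691 = 0.4837 m
P_cr = π²EI / L_e² = π² × 11.2×10⁹ × 3.667×10^-8 / 0.4837² = 1.733×10^4 N
Factor of safety n = P_cr / P = 17.327 / 9.34 = 1.86

n ≈ 1.86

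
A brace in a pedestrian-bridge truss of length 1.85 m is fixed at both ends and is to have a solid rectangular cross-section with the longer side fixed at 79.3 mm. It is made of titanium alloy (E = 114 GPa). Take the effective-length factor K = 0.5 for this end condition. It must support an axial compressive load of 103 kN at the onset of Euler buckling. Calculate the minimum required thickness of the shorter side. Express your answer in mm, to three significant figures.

L_e = K·L = 0.5 × 1.85 = 0.9250 m
Required I = P_cr·L_e²/(π²E) = 1.030×10^5 × 0.9250² / (π² × 1.14×10^11) = 7.833×10^-8 m⁴
I_req = 7.833×10^4 mm⁴
Rectangle, weak axis: I_min = h·b³/12 with h = 79.3 mm fixed  ⇒  b = (12I/h)^(1/3) = 22.8 mm

b ≈ 22.8 mm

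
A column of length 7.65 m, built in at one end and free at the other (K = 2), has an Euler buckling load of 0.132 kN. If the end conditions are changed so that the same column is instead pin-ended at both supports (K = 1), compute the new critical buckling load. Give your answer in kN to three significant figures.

P_cr ≈ 0.528 kN

P_cr ∝ 1/K², so P_cr,new = P_cr,old × (K_old/K_new)² = 0.132 × (2/1)²
= 0.132 × 4.000 = 0.528 kN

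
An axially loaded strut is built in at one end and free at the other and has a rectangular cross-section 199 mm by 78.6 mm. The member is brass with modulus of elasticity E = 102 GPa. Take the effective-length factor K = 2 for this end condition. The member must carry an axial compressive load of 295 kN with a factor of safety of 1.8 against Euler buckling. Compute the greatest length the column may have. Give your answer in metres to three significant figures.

Buckling occurs about the weak axis: I_min = h·b³/12 with b = 78.6 mm (the shorter side).
I_min = 199×78.6³/12 = 8.053×10^6 mm⁴
I = 8.053×10^-6 m⁴
Required critical load P_cr = n·P = 1.8 × 295 = 531.0 kN = 5.310×10^5 N
From P_cr = π²EI/(K·L)²:  L = (1/K)·√(π²EI/P_cr) = (1/2)·√(π²×1.02×10^11×8.053×10^-6/5.310×10^5)
L = 1.95 m

L_max ≈ 1.95 m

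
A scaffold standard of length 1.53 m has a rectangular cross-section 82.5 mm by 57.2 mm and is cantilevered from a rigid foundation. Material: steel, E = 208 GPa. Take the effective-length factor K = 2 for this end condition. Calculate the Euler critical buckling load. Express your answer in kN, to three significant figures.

P_cr ≈ 282 kN

Buckling occurs about the weak axis: I_min = h·b³/12 with b = 57.2 mm (the shorter side).
I_min = 82.5×57.2³/12 = 1.287×10^6 mm⁴
I = 1.287×10^6 mm⁴ = 1.287×10^-6 m⁴
Effective length L_e = K·L = 2 × 1.53 = 3.060 m
P_cr = π²EI / L_e² = π² × 208×10⁹ × 1.287×10^-6 / 3.060² = 2.821×10^5 N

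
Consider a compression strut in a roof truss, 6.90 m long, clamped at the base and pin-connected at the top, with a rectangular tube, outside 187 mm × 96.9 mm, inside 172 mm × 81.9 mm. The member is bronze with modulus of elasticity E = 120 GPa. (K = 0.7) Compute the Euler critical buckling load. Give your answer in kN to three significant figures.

Weak-axis I_min = (h_o·b_o³ − h_i·b_i³)/12 with b_o = 96.9, b_i = 81.90 mm (shorter outer/inner sides).
I_min = (187×96.9³ − 172.0×81.90³)/12 = 6.304×10^6 mm⁴
I = 6.304×10^6 mm⁴ = 6.304×10^-6 m⁴
Effective length L_e = K·L = 0.7 × 6.90 = 4.830 m
P_cr = π²EI / L_e² = π² × 120×10⁹ × 6.304×10^-6 / 4.830² = 3.201×10^5 N

P_cr ≈ 320 kN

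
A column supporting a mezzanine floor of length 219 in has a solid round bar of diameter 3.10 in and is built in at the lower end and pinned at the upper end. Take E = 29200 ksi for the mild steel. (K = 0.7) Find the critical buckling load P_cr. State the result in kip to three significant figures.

I = πd⁴/64 = π×3.10⁴/64 = 4.533 in⁴
Effective length L_e = K·L = 0.7 × 219 = 153.3 in
P_cr = π²EI / L_e² = π² × 29200×10³ × 4.533 / 153.3² = 5.559×10^4 lb

P_cr ≈ 55.6 kip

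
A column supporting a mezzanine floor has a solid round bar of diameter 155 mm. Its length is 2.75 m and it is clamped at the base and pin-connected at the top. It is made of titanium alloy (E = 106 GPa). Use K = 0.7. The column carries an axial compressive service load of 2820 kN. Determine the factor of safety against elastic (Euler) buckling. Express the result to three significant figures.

I = πd⁴/64 = π×155⁴/64 = 2.833×10^7 mm⁴
I = 2.833×10^7 mm⁴ = 2.833×10^-5 m⁴
Effective length L_e = K·L = 0.7 × 2.75 = 1.925 m
P_cr = π²EI / L_e² = π² × 106×10⁹ × 2.833×10^-5 / 1.925² = 7.999×10^6 N
Factor of safety n = P_cr / P = 7999.1 / 2820 = 2.84

n ≈ 2.84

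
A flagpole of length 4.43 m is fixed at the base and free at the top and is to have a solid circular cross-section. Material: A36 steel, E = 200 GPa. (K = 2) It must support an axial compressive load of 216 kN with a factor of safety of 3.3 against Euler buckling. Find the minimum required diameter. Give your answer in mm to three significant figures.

d ≈ 155 mm

Required P_cr = n·P = 3.3 × 216 = 712.8 kN
L_e = K·L = 2 × 4.43 = 8.860 m
Required I = P_cr·L_e²/(π²E) = 7.128×10^5 × 8.860² / (π² × 2.00×10^11) = 2.835×10^-5 m⁴
I_req = 2.835×10^7 mm⁴
Solid circle: I = πd⁴/64  ⇒  d = (64I/π)^(1/4) = (64×2.835×10^7/π)^(1/4) = 155 mm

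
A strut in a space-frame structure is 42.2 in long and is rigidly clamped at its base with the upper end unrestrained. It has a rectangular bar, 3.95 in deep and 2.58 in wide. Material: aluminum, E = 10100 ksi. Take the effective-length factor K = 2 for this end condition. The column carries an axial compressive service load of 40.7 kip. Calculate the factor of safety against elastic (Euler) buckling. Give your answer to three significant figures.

Buckling occurs about the weak axis: I_min = h·b³/12 with b = 2.58 in (the shorter side).
I_min = 3.95×2.58³/12 = 5.653 in⁴
Effective length L_e = K·L = 2 × 42.2 = 84.40 in
P_cr = π²EI / L_e² = π² × 10100×10³ × 5.653 / 84.40² = 7.911×10^4 lb
Factor of safety n = P_cr / P = 79.106 / 40.7 = 1.94

n ≈ 1.94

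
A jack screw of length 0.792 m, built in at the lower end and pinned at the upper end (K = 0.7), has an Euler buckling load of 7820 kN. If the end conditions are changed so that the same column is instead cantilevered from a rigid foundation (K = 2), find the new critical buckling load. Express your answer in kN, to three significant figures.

P_cr ∝ 1/K², so P_cr,new = P_cr,old × (K_old/K_new)² = 7820 × (0.7/2)²
= 7820 × 0.1225 = 958 kN

P_cr ≈ 958 kN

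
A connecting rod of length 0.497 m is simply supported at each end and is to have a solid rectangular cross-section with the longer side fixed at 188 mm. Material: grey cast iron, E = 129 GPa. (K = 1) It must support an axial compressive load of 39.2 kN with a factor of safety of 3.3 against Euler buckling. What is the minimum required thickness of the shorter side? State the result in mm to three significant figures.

Required P_cr = n·P = 3.3 × 39.2 = 129.4 kN
L_e = K·L = 1 × 0.497 = 0.4970 m
Required I = P_cr·L_e²/(π²E) = 1.294×10^5 × 0.4970² / (π² × 1.29×10^11) = 2.510×10^-8 m⁴
I_req = 2.510×10^4 mm⁴
Rectangle, weak axis: I_min = h·b³/12 with h = 188 mm fixed  ⇒  b = (12I/h)^(1/3) = 11.7 mm

b ≈ 11.7 mm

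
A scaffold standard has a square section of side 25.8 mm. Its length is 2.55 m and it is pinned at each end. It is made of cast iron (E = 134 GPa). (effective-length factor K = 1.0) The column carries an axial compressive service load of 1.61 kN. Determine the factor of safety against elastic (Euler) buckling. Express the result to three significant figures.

I = a⁴/12 = 25.8⁴/12 = 3.692×10^4 mm⁴
I = 3.692×10^4 mm⁴ = 3.692×10^-8 m⁴
Effective length L_e = K·L = 1 × 2.55 = 2.550 m
P_cr = π²EI / L_e² = π² × 134×10⁹ × 3.692×10^-8 / 2.550² = 7.510×10^3 N
Factor of safety n = P_cr / P = 7.5097 / 1.61 = 4.66

n ≈ 4.66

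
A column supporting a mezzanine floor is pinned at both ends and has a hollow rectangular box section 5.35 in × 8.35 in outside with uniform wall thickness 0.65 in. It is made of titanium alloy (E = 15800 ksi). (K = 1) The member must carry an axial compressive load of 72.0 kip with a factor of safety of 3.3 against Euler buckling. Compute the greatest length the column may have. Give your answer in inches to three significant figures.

Inner dimensions: h_i = 8.35 − 2×0.65 = 7.050 in, b_i = 5.35 − 2×0.65 = 4.050 in
Weak-axis I_min = (h_o·b_o³ − h_i·b_i³)/12 with b_o = 5.35, b_i = 4.050 in (shorter outer/inner sides).
I_min = (8.35×5.35³ − 7.050×4.050³)/12 = 67.53 in⁴
Required critical load P_cr = n·P = 3.3 × 72.0 = 237.6 kip = 2.376×10^5 lb
From P_cr = π²EI/(K·L)²:  L = (1/K)·√(π²EI/P_cr) = (1/1)·√(π²×1.58×10^7×67.53/2.376×10^5)
L = 211 in

L_max ≈ 211 in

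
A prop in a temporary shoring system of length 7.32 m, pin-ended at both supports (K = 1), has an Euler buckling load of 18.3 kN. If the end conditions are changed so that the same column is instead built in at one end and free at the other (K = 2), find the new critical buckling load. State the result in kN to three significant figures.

P_cr ≈ 4.58 kN

P_cr ∝ 1/K², so P_cr,new = P_cr,old × (K_old/K_new)² = 18.3 × (1/2)²
= 18.3 × 0.2500 = 4.58 kN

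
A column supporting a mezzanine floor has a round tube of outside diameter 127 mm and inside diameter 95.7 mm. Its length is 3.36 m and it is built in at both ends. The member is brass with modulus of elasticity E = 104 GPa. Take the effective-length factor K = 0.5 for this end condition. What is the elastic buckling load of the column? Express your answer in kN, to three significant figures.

P_cr ≈ 3150 kN

d_o = 127 mm, d_i = 95.7 mm
I = π(d_o⁴ − d_i⁴)/64 = π(127⁴ − 95.70⁴)/64 = 8.652×10^6 mm⁴
I = 8.652×10^6 mm⁴ = 8.652×10^-6 m⁴
Effective length L_e = K·L = 0.5 × 3.36 = 1.680 m
P_cr = π²EI / L_e² = π² × 104×10⁹ × 8.652×10^-6 / 1.680² = 3.147×10^6 N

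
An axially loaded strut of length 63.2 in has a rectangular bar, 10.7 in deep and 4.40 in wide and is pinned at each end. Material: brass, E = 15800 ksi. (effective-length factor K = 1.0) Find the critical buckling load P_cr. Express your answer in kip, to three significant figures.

Buckling occurs about the weak axis: I_min = h·b³/12 with b = 4.40 in (the shorter side).
I_min = 10.7×4.40³/12 = 75.96 in⁴
Effective length L_e = K·L = 1 × 63.2 = 63.20 in
P_cr = π²EI / L_e² = π² × 15800×10³ × 75.96 / 63.20² = 2.965×10^6 lb

P_cr ≈ 2970 kip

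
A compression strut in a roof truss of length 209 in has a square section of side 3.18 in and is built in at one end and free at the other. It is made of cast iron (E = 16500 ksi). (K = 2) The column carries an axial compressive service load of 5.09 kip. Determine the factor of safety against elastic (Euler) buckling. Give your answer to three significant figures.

n ≈ 1.56

I = a⁴/12 = 3.18⁴/12 = 8.522 in⁴
Effective length L_e = K·L = 2 × 209 = 418.0 in
P_cr = π²EI / L_e² = π² × 16500×10³ × 8.522 / 418.0² = 7.943×10^3 lb
Factor of safety n = P_cr / P = 7.9425 / 5.09 = 1.56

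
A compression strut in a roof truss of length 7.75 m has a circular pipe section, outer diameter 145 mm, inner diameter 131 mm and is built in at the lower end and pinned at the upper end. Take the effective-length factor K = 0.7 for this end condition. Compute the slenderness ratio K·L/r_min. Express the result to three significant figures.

d_o = 145 mm, d_i = 131 mm
I = π(d_o⁴ − d_i⁴)/64 = π(145⁴ − 131.0⁴)/64 = 7.243×10^6 mm⁴
A = 3.035×10^3 mm²;  r_min = √(I/A) = √(7.243×10^6/3.035×10^3) = 48.85 mm
L_e = K·L = 0.7 × 7.75 m = 5.425 m = 5425.0 mm
λ = L_e / r_min = 5425.0 / 48.85 = 111

λ ≈ 111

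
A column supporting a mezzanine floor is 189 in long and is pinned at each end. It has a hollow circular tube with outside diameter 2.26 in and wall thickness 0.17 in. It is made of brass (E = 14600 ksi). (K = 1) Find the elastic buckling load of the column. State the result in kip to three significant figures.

P_cr ≈ 2.47 kip

Inner diameter d_i = 2.26 − 2×0.17 = 1.920 in
I = π(d_o⁴ − d_i⁴)/64 = π(2.26⁴ − 1.920⁴)/64 = 0.6135 in⁴
Effective length L_e = K·L = 1 × 189 = 189.0 in
P_cr = π²EI / L_e² = π² × 14600×10³ × 0.6135 / 189.0² = 2.475×10^3 lb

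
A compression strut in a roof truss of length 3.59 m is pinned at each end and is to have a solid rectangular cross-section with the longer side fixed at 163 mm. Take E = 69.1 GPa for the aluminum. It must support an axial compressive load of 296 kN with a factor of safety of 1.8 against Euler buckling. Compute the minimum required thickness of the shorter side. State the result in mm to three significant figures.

Required P_cr = n·P = 1.8 × 296 = 532.8 kN
L_e = K·L = 1 × 3.59 = 3.590 m
Required I = P_cr·L_e²/(π²E) = 5.328×10^5 × 3.590² / (π² × 6.91×10^10) = 1.007×10^-5 m⁴
I_req = 1.007×10^7 mm⁴
Rectangle, weak axis: I_min = h·b³/12 with h = 163 mm fixed  ⇒  b = (12I/h)^(1/3) = 90.5 mm

b ≈ 90.5 mm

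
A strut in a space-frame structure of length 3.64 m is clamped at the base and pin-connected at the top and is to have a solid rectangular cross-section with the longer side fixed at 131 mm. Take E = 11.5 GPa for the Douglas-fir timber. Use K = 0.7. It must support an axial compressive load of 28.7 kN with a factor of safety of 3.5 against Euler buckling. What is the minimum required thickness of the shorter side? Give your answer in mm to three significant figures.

b ≈ 80.7 mm

Required P_cr = n·P = 3.5 × 28.7 = 100.4 kN
L_e = K·L = 0.7 × 3.64 = 2.548 m
Required I = P_cr·L_e²/(π²E) = 1.004×10^5 × 2.548² / (π² × 1.15×10^10) = 5.746×10^-6 m⁴
I_req = 5.746×10^6 mm⁴
Rectangle, weak axis: I_min = h·b³/12 with h = 131 mm fixed  ⇒  b = (12I/h)^(1/3) = 80.7 mm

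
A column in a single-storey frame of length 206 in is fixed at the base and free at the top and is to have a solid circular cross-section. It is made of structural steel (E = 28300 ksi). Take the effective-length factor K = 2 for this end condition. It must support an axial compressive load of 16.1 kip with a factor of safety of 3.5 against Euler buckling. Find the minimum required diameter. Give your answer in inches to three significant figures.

Required P_cr = n·P = 3.5 × 16.1 = 56.35 kip
L_e = K·L = 2 × 206 = 412.0 in
Required I = P_cr·L_e²/(π²E) = 5.635×10^4 × 412.0² / (π² × 2.83×10^7) = 34.25 in⁴
Solid circle: I = πd⁴/64  ⇒  d = (64I/π)^(1/4) = (64×34.25/π)^(1/4) = 5.14 in

d ≈ 5.14 in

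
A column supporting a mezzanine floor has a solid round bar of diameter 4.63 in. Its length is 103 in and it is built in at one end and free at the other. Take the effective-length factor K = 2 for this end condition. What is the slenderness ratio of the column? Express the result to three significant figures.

For a solid circle r = d/4 = 4.63/4 = 1.158 in
L_e = K·L = 2 × 103 = 206.0 in
λ = L_e / r_min = 206.00 / 1.158 = 178

λ ≈ 178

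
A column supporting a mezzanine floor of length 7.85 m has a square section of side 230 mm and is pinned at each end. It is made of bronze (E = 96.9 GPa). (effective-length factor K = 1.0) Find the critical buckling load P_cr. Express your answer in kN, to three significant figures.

P_cr ≈ 3620 kN

I = a⁴/12 = 230⁴/12 = 2.332×10^8 mm⁴
I = 2.332×10^8 mm⁴ = 2.332×10^-4 m⁴
Effective length L_e = K·L = 1 × 7.85 = 7.850 m
P_cr = π²EI / L_e² = π² × 96.9×10⁹ × 2.332×10^-4 / 7.850² = 3.619×10^6 N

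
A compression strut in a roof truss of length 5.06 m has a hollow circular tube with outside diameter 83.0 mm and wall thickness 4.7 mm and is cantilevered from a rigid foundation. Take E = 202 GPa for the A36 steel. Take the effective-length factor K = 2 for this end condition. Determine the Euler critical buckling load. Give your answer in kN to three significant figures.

Inner diameter d_i = 83.0 − 2×4.7 = 73.60 mm
I = π(d_o⁴ − d_i⁴)/64 = π(83.0⁴ − 73.60⁴)/64 = 8.892×10^5 mm⁴
I = 8.892×10^5 mm⁴ = 8.892×10^-7 m⁴
Effective length L_e = K·L = 2 × 5.06 = 10.12 m
P_cr = π²EI / L_e² = π² × 202×10⁹ × 8.892×10^-7 / 10.12² = 1.731×10^4 N

P_cr ≈ 17.3 kN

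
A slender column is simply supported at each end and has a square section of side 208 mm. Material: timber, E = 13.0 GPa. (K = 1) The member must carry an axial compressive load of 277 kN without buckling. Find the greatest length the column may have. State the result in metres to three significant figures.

I = a⁴/12 = 208⁴/12 = 1.560×10^8 mm⁴
I = 1.560×10^-4 m⁴
At the buckling limit P_cr = P = 2.770×10^5 N
From P_cr = π²EI/(K·L)²:  L = (1/K)·√(π²EI/P_cr) = (1/1)·√(π²×1.30×10^10×1.560×10^-4/2.770×10^5)
L = 8.50 m

L_max ≈ 8.50 m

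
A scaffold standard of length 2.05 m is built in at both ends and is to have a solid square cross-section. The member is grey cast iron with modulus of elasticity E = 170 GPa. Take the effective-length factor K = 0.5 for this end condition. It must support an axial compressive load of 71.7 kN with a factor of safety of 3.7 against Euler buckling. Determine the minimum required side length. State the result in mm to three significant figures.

a ≈ 37.6 mm

Required P_cr = n·P = 3.7 × 71.7 = 265.3 kN
L_e = K·L = 0.5 × 2.05 = 1.025 m
Required I = P_cr·L_e²/(π²E) = 2.653×10^5 × 1.025² / (π² × 1.70×10^11) = 1.661×10^-7 m⁴
I_req = 1.661×10^5 mm⁴
Solid square: I = a⁴/12  ⇒  a = (12I)^(1/4) = (12×1.661×10^5)^(1/4) = 37.6 mm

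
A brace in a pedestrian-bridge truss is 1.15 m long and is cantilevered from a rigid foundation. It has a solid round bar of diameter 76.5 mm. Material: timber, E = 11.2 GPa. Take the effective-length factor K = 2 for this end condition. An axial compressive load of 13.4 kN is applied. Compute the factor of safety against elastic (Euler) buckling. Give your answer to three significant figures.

I = πd⁴/64 = π×76.5⁴/64 = 1.681×10^6 mm⁴
I = 1.681×10^6 mm⁴ = 1.681×10^-6 m⁴
Effective length L_e = K·L = 2 × 1.15 = 2.300 m
P_cr = π²EI / L_e² = π² × 11.2×10⁹ × 1.681×10^-6 / 2.300² = 3.513×10^4 N
Factor of safety n = P_cr / P = 35.130 / 13.4 = 2.62

n ≈ 2.62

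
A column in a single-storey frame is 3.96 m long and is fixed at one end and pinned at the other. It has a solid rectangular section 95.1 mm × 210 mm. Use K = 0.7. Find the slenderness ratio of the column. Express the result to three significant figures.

λ ≈ 101

Buckling occurs about the weak axis: I_min = h·b³/12 with b = 95.1 mm (the shorter side).
I_min = 210×95.1³/12 = 1.505×10^7 mm⁴
A = 1.997×10^4 mm²;  r_min = √(I/A) = √(1.505×10^7/1.997×10^4) = 27.45 mm
L_e = K·L = 0.7 × 3.96 m = 2.772 m = 2772.0 mm
λ = L_e / r_min = 2772.0 / 27.45 = 101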